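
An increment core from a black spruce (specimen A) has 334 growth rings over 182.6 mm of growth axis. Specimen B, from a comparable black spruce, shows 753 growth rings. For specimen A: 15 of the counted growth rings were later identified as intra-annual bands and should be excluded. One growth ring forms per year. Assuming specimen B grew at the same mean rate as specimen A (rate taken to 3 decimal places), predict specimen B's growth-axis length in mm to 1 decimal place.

430.7 mm

Specimen A: after corrections the count is 334 − 15 = 319 growth rings.
A: 182.6 mm over 319 years gives 182.6 / 319 ≈ 0.572 mm/year.
B's length ≈ 0.572 × 753 = 430.7 mm.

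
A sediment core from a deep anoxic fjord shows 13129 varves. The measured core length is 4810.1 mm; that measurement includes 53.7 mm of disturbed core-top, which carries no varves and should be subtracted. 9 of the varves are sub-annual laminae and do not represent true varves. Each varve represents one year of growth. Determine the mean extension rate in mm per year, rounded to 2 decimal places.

After corrections the count is 13129 − 9 = 13120 varves.
Removing the 53.7 mm offcut leaves 4810.1 − 53.7 = 4756.4 mm.
Extension rate ≈ 4756.4 / 13120 = 0.36 mm per year.

0.36 mm per year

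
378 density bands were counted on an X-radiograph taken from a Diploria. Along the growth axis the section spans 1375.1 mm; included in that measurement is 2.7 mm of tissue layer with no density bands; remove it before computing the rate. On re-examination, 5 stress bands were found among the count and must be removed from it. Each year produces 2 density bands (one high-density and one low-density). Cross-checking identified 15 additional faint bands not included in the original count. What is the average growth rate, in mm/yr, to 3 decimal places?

Correcting the raw count gives 378 − 5 + 15 = 388 true density bands.
Dividing by 2 density bands per year: 388 / 2 = 194 years.
Removing the 2.7 mm offcut leaves 1375.1 − 2.7 = 1372.4 mm.
1372.4 mm over 194 years gives 1372.4 / 194 ≈ 7.074 mm/yr.

7.074 mm/yr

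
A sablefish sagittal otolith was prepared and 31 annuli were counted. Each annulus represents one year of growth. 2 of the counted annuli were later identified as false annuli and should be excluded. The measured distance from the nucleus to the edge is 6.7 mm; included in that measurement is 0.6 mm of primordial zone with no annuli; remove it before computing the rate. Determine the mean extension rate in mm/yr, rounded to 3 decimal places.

0.210 mm/yr

Correcting the raw count gives 31 − 2 = 29 true annuli.
The growth record spans 6.7 − 0.6 = 6.1 mm.
Extension rate ≈ 6.1 / 29 = 0.210 mm/yr.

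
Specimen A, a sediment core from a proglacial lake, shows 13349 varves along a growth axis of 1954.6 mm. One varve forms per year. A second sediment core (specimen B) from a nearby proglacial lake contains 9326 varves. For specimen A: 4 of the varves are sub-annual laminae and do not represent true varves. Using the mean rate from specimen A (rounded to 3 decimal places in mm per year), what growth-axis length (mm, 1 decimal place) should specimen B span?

1361.6 mm

Specimen A: correcting the raw count gives 13349 − 4 = 13345 true varves.
A: Extension rate ≈ 1954.6 / 13345 = 0.146 mm per year.
For B, 0.146 mm/year × 9326 years = 1361.6 mm.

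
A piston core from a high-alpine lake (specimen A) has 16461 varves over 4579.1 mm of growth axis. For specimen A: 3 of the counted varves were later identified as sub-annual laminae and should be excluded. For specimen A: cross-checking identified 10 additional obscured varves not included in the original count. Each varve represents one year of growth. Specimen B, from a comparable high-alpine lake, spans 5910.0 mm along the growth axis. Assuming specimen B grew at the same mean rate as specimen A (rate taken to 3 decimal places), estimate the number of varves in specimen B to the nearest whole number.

21259 varves

Specimen A: adjusted count: 16461 − 3 + 10 = 16468 varves.
A: 4579.1 mm over 16468 years gives 4579.1 / 16468 ≈ 0.278 mm/yr.
Specimen B: 5910.0 mm / 0.278 mm per year = 21258.99 years ≈ 21259 varves.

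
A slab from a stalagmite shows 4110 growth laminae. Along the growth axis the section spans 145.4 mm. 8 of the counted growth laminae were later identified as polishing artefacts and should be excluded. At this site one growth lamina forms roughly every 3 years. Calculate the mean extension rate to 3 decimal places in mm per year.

Correcting the raw count gives 4110 − 8 = 4102 true growth laminae.
4102 growth laminae at 3 years each span 4102 × 3 = 12306 years.
Extension rate ≈ 145.4 / 12306 = 0.012 mm per year.

0.012 mm per year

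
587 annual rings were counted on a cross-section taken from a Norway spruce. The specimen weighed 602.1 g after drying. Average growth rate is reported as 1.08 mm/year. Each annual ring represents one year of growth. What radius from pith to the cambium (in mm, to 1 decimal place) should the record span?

634.0 mm

587 years of growth are recorded.
587 years at 1.08 mm/year gives 1.08 × 587 = 634.0 mm.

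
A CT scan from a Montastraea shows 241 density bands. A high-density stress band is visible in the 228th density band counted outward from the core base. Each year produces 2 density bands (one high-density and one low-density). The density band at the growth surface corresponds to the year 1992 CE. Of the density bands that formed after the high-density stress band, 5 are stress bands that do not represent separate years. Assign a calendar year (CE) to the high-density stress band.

241 − 228 = 13 density bands lie beyond the high-density stress band toward the growth surface.
13 − 5 false = 8 true density bands after the high-density stress band.
With 2 density bands per year, 8 / 2 = 4 years.
1992 − 4 = 1988 CE.

1988 CE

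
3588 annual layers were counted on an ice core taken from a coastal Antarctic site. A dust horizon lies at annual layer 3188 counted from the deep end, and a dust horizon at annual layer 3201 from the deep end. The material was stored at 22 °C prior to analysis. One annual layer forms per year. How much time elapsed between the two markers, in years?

13 yr

The two markers are separated by 3201 − 3188 = 13 annual layers.
That is 13 years at one annual layer per year.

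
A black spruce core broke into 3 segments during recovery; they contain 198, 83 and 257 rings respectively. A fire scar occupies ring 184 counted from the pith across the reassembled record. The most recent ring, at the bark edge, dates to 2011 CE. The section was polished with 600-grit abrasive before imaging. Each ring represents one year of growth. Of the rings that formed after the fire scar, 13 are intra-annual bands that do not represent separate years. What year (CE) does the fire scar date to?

Total rings = 198 + 83 + 257 = 538.
538 − 184 = 354 rings lie beyond the fire scar toward the bark edge.
Excluding 13 false rings: 354 − 13 = 341.
2011 − 341 = 1670 CE.

1670 CE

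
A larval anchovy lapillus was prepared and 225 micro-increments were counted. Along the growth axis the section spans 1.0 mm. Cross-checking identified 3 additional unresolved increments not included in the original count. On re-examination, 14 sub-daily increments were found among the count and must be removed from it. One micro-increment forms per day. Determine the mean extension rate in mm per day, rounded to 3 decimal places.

0.005 mm per day

After corrections the count is 225 − 14 + 3 = 214 micro-increments.
Mean rate = 1.0 mm / 214 days ≈ 0.005 mm per day.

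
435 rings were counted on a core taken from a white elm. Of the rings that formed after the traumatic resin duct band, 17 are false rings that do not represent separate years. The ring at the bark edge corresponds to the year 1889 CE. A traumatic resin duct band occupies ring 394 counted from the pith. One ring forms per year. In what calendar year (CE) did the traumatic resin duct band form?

435 − 394 = 41 rings lie beyond the traumatic resin duct band toward the bark edge.
Excluding 17 false rings: 41 − 17 = 24.
1889 − 24 = 1865 CE.

1865 CE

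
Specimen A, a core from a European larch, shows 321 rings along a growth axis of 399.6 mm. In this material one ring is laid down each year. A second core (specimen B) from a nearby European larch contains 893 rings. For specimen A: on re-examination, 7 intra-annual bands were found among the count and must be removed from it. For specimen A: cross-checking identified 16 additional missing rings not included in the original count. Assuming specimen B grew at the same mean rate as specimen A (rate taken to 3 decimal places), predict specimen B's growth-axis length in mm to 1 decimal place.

1081.4 mm

Specimen A: after corrections the count is 321 − 7 + 16 = 330 rings.
A: Extension rate ≈ 399.6 / 330 = 1.211 mm/year.
For B, 1.211 mm/year × 893 years = 1081.4 mm.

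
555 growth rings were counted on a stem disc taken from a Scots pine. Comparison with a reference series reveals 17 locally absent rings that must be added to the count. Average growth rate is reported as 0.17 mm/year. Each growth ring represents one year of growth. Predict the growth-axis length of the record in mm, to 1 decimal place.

97.2 mm

Adjusted count: 555 + 17 = 572 growth rings.
Length ≈ 0.17 × 572 = 97.2 mm.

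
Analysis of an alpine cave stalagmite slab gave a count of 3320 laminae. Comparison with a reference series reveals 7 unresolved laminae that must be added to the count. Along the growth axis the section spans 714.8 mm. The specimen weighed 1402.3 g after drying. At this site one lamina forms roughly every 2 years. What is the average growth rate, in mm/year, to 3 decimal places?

Correcting the raw count gives 3320 + 7 = 3327 true laminae.
3327 laminae at 2 years each span 3327 × 2 = 6654 years.
Extension rate ≈ 714.8 / 6654 = 0.107 mm/year.

0.107 mm/year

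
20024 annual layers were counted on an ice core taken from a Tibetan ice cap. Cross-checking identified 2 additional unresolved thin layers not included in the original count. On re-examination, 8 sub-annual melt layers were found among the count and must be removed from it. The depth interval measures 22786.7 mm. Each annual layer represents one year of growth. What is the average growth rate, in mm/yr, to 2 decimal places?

After corrections the count is 20024 − 8 + 2 = 20018 annual layers.
Mean rate = 22786.7 mm / 20018 years ≈ 1.14 mm/yr.

1.14 mm/yr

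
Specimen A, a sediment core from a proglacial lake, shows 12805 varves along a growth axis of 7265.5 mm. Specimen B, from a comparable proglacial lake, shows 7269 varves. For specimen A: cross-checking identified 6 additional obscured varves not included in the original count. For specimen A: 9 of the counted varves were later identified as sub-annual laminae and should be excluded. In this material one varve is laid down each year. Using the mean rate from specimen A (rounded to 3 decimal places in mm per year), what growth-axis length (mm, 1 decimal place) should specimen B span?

Specimen A: after corrections the count is 12805 − 9 + 6 = 12802 varves.
A: Mean rate = 7265.5 mm / 12802 years ≈ 0.568 mm/yr.
B's length ≈ 0.568 × 7269 = 4128.8 mm.

4128.8 mm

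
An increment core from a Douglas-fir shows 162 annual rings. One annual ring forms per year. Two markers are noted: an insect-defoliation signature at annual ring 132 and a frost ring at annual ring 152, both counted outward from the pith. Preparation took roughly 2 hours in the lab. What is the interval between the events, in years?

20 years

The two markers are separated by 152 − 132 = 20 annual rings.
That is 20 years at one annual ring per year.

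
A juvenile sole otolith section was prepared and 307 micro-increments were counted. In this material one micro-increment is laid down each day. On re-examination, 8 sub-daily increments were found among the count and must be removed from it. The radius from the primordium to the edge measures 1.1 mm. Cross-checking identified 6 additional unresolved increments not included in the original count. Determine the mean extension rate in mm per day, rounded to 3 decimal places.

0.004 mm per day

Correcting the raw count gives 307 − 8 + 6 = 305 true micro-increments.
Mean rate = 1.1 mm / 305 days ≈ 0.004 mm per day.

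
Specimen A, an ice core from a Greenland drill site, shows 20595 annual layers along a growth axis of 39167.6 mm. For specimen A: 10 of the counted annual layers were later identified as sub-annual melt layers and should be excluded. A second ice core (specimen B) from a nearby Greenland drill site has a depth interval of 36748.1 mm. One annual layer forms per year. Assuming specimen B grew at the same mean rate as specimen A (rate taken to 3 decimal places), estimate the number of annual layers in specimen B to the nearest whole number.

19311 annual layers

Specimen A: true annual layer count = 20595 − 10 = 20585.
A: Extension rate ≈ 39167.6 / 20585 = 1.903 mm/year.
Specimen B: 36748.1 mm / 1.903 mm per year = 19310.61 years ≈ 19311 annual layers.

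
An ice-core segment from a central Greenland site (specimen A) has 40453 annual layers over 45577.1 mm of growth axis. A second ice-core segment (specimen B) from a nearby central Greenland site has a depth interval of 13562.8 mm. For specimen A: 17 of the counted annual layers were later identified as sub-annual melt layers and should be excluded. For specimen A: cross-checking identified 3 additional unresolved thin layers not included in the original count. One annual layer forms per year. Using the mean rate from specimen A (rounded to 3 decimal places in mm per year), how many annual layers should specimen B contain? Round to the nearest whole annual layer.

Specimen A: adjusted count: 40453 − 17 + 3 = 40439 annual layers.
A: Extension rate ≈ 45577.1 / 40439 = 1.127 mm per year.
B spans 13562.8 / 1.127 = 12034.43 years ≈ 12034 annual layers.

12034 annual layers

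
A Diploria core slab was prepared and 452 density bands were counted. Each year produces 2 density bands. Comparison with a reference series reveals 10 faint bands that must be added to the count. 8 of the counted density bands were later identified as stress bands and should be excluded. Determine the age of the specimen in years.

After corrections the count is 452 − 8 + 10 = 454 density bands.
Dividing by 2 density bands per year: 454 / 2 = 227 years.

227 years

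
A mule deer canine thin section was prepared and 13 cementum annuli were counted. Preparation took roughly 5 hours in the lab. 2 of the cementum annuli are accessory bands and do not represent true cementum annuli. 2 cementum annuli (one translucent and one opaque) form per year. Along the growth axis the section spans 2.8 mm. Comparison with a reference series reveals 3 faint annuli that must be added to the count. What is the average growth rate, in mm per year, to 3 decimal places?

After corrections the count is 13 − 2 + 3 = 14 cementum annuli.
With 2 cementum annuli per year, 14 / 2 = 7 years.
Mean rate = 2.8 mm / 7 years ≈ 0.400 mm per year.

0.400 mm per year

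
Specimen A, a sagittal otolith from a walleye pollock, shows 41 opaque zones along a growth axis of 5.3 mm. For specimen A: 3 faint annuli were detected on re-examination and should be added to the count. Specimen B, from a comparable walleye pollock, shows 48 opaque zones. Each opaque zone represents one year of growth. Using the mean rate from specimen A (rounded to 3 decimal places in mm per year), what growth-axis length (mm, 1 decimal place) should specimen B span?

5.8 mm

Specimen A: adjusted count: 41 + 3 = 44 opaque zones.
A: Extension rate ≈ 5.3 / 44 = 0.120 mm per year.
For B, 0.120 mm/year × 48 years = 5.8 mm.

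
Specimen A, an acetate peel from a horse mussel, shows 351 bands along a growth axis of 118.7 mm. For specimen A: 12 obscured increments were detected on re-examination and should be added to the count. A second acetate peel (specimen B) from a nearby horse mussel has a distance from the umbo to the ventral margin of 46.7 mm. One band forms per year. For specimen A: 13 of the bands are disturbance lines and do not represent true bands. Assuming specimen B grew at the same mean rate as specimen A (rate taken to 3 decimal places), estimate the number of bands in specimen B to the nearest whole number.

138 bands

Specimen A: true band count = 351 − 13 + 12 = 350.
A: 118.7 mm over 350 years gives 118.7 / 350 ≈ 0.339 mm/year.
B spans 46.7 / 0.339 = 137.76 years ≈ 138 bands.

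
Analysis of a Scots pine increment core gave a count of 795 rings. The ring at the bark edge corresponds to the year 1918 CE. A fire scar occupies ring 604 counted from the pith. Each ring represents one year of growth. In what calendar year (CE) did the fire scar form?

1727 CE

795 − 604 = 191 rings lie beyond the fire scar toward the bark edge.
1918 − 191 = 1727 CE.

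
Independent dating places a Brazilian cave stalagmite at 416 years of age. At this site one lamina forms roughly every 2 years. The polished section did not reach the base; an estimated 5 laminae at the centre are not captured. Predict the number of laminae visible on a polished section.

Expected laminae: 416 / 2 = 208.
208 − 5 missed = 203 laminae expected in the prepared section.

203 laminae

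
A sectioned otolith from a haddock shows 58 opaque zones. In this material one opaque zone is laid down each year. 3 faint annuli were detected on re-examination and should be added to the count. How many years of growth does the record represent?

61 years

Correcting the raw count gives 58 + 3 = 61 true opaque zones.
At one opaque zone per year, that is 61 years.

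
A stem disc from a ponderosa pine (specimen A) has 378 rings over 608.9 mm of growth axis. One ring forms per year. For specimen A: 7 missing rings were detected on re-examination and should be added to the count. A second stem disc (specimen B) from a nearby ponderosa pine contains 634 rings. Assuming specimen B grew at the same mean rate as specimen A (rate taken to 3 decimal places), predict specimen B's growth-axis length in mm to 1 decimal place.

1003.0 mm

Specimen A: adjusted count: 378 + 7 = 385 rings.
A: Extension rate ≈ 608.9 / 385 = 1.582 mm per year.
Length of B = 1.582 × 634 = 1003.0 mm.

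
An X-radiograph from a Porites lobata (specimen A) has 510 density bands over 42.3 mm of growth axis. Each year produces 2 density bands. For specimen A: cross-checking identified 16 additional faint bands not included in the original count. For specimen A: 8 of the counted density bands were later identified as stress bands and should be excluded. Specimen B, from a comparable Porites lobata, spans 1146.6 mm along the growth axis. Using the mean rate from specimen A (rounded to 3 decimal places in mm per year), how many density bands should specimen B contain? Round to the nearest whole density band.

Specimen A: after corrections the count is 510 − 8 + 16 = 518 density bands.
Specimen A: dividing by 2 density bands per year: 518 / 2 = 259 years.
A: Mean rate = 42.3 mm / 259 years ≈ 0.163 mm per year.
Specimen B: 1146.6 mm / 0.163 mm per year = 7034.36 years; at 2 density bands per year that is 7034.36 × 2 ≈ 14069 density bands.

14069 density bands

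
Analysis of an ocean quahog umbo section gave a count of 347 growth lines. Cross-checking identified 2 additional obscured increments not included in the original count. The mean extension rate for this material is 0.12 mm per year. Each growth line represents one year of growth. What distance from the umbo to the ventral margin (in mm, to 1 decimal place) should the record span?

Correcting the raw count gives 347 + 2 = 349 true growth lines.
Predicted length = 0.12 mm/year × 349 years = 41.9 mm.

41.9 mm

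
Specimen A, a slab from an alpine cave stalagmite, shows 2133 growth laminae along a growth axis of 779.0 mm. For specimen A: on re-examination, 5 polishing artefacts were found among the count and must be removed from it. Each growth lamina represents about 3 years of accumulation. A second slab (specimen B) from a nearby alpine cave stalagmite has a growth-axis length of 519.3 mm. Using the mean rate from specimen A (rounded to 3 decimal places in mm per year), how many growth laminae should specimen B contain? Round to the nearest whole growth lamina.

1419 growth laminae

Specimen A: correcting the raw count gives 2133 − 5 = 2128 true growth laminae.
Specimen A: multiplying by 3 years per growth lamina: 2128 × 3 = 6384 years.
A: Extension rate ≈ 779.0 / 6384 = 0.122 mm/yr.
Specimen B: 519.3 mm / 0.122 mm per year = 4256.56 years; at 3 years per growth lamina that is 4256.56 / 3 ≈ 1419 growth laminae.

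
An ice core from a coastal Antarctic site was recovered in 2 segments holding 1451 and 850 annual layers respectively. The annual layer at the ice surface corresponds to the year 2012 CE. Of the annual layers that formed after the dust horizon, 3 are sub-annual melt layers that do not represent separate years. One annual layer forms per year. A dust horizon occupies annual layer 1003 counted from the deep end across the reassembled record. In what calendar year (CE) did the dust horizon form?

Total annual layers = 1451 + 850 = 2301.
The dust horizon sits at annual layer 1003 from the deep end, so 2301 − 1003 = 1298 annual layers formed after it.
Removing the 3 false annual layers leaves 1298 − 3 = 1295 true annual layers beyond the dust horizon.
The annual layer at the ice surface is 2012 CE, so the dust horizon dates to 2012 − 1295 = 717 CE.

717 CE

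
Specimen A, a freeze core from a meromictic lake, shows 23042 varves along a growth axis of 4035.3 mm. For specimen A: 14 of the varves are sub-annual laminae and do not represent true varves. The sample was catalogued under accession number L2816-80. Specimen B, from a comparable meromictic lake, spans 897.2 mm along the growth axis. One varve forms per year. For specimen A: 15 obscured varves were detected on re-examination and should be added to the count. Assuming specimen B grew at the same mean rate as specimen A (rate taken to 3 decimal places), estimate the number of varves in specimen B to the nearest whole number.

5127 varves

Specimen A: true varve count = 23042 − 14 + 15 = 23043.
A: Extension rate ≈ 4035.3 / 23043 = 0.175 mm per year.
For B, 897.2 / 0.175 = 5126.86 years ≈ 5127 varves.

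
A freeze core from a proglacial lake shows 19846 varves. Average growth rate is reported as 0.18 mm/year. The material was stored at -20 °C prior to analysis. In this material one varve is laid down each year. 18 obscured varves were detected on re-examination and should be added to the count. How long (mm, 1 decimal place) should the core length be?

Correcting the raw count gives 19846 + 18 = 19864 true varves.
19864 years at 0.18 mm/year gives 0.18 × 19864 = 3575.5 mm.

3575.5 mm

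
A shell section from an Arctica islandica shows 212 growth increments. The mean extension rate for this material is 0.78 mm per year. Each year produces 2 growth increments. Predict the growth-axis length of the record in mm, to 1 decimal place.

82.7 mm

212 growth increments at 2 per year is 212 / 2 = 106 years.
106 years at 0.78 mm/year gives 0.78 × 106 = 82.7 mm.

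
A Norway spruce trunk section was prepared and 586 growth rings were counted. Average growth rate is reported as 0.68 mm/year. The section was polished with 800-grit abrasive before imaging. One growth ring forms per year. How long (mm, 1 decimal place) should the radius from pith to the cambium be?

398.5 mm

586 years of growth are recorded.
Predicted length = 0.68 mm/year × 586 years = 398.5 mm.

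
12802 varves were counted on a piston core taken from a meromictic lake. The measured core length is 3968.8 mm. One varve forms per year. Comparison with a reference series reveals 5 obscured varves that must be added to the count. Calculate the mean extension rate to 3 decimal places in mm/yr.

0.310 mm/yr

After corrections the count is 12802 + 5 = 12807 varves.
Mean rate = 3968.8 mm / 12807 years ≈ 0.310 mm/yr.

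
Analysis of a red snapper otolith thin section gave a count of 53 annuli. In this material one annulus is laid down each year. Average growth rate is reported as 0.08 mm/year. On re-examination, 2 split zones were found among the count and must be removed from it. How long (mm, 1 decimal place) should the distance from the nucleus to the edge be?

True annulus count = 53 − 2 = 51.
Length ≈ 0.08 × 51 = 4.1 mm.

4.1 mm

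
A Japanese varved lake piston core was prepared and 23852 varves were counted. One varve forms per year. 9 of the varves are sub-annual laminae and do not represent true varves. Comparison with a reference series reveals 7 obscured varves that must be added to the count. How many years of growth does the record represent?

True varve count = 23852 − 9 + 7 = 23850.
With a one-to-one varve periodicity this is 23850 years.

23850 years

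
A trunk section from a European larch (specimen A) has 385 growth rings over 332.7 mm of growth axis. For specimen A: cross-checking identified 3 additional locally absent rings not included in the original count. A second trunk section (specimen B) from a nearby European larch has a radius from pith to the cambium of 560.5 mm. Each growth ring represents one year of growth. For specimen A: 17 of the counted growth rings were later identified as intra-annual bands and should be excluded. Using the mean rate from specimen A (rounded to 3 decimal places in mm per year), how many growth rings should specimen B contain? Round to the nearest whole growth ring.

625 growth rings

Specimen A: true growth ring count = 385 − 17 + 3 = 371.
A: Extension rate ≈ 332.7 / 371 = 0.897 mm/yr.
B spans 560.5 / 0.897 = 624.86 years ≈ 625 growth rings.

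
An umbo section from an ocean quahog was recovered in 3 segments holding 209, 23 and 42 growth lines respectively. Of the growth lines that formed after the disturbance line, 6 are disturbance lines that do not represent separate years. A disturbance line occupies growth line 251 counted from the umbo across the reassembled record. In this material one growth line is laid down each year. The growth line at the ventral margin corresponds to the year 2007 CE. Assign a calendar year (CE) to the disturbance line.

1990 CE

Total growth lines = 209 + 23 + 42 = 274.
274 − 251 = 23 growth lines lie beyond the disturbance line toward the ventral margin.
23 − 6 false = 17 true growth lines after the disturbance line.
Counting back 17 years from 2007 CE places the disturbance line in 2007 − 17 = 1990 CE.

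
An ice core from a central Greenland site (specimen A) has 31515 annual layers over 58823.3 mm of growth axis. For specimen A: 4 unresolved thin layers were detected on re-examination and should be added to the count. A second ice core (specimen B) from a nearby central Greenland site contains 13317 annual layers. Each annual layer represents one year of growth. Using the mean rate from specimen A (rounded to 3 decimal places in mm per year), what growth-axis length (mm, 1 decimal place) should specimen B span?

24849.5 mm

Specimen A: adjusted count: 31515 + 4 = 31519 annual layers.
A: Extension rate ≈ 58823.3 / 31519 = 1.866 mm per year.
B's length ≈ 1.866 × 13317 = 24849.5 mm.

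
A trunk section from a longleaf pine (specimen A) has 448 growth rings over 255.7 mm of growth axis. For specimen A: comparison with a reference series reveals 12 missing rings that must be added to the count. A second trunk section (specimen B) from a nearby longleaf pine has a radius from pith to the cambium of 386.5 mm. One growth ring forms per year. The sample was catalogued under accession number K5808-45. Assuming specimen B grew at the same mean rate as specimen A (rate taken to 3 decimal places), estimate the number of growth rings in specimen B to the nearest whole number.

Specimen A: correcting the raw count gives 448 + 12 = 460 true growth rings.
A: Extension rate ≈ 255.7 / 460 = 0.556 mm/year.
For B, 386.5 / 0.556 = 695.14 years ≈ 695 growth rings.

695 growth rings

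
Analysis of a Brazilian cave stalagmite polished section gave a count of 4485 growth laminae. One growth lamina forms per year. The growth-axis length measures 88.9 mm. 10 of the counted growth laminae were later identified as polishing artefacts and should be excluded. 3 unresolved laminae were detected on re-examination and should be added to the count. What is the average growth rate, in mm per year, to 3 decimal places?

After corrections the count is 4485 − 10 + 3 = 4478 growth laminae.
Extension rate ≈ 88.9 / 4478 = 0.020 mm per year.

0.020 mm per year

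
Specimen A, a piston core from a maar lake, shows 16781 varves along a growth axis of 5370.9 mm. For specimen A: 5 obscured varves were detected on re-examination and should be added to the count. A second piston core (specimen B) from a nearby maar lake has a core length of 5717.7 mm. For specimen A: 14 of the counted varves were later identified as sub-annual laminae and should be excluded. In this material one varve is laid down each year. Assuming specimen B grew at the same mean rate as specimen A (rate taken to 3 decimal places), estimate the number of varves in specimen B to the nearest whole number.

Specimen A: true varve count = 16781 − 14 + 5 = 16772.
A: 5370.9 mm over 16772 years gives 5370.9 / 16772 ≈ 0.320 mm/year.
For B, 5717.7 / 0.320 = 17867.81 years ≈ 17868 varves.

17868 varves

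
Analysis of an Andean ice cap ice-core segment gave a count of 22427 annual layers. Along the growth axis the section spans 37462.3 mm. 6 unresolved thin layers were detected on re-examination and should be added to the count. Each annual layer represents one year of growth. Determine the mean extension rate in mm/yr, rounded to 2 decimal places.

1.67 mm/yr

Correcting the raw count gives 22427 + 6 = 22433 true annual layers.
37462.3 mm over 22433 years gives 37462.3 / 22433 ≈ 1.67 mm/yr.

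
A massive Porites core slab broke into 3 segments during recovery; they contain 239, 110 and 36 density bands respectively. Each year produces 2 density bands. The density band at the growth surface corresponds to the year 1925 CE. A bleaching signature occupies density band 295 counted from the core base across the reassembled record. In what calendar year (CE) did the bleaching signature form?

Total density bands = 239 + 110 + 36 = 385.
385 − 295 = 90 density bands lie beyond the bleaching signature toward the growth surface.
With 2 density bands per year, 90 / 2 = 45 years.
Counting back 45 years from 1925 CE places the bleaching signature in 1925 − 45 = 1880 CE.

1880 CE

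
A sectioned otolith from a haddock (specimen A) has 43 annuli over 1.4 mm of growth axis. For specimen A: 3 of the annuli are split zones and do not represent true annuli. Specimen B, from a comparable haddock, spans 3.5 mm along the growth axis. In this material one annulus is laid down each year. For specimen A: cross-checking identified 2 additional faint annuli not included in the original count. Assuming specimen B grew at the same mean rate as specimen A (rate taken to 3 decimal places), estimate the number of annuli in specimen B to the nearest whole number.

106 annuli

Specimen A: true annulus count = 43 − 3 + 2 = 42.
A: 1.4 mm over 42 years gives 1.4 / 42 ≈ 0.033 mm/year.
Specimen B: 3.5 mm / 0.033 mm per year = 106.06 years ≈ 106 annuli.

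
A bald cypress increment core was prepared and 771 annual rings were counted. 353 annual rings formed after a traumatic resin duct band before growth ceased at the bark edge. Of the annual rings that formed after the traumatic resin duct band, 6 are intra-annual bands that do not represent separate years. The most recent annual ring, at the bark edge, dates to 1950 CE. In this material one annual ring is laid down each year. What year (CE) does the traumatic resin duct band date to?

1603 CE

353 annual rings formed after the traumatic resin duct band.
Excluding 6 false annual rings: 353 − 6 = 347.
The annual ring at the bark edge is 1950 CE, so the traumatic resin duct band dates to 1950 − 347 = 1603 CE.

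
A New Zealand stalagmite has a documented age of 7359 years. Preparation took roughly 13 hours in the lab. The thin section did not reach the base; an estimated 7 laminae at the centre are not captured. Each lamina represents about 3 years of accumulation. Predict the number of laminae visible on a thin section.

2446 laminae

Expected laminae: 7359 / 3 = 2453.
2453 − 7 missed = 2446 laminae expected in the prepared section.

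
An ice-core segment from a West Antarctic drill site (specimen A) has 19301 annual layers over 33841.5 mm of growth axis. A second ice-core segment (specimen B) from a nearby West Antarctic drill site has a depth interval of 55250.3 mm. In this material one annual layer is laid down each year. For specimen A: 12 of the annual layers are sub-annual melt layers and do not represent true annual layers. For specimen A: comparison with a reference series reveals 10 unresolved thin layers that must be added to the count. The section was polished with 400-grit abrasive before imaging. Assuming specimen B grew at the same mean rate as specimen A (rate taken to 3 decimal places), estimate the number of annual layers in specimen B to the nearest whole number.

31500 annual layers

Specimen A: true annual layer count = 19301 − 12 + 10 = 19299.
A: Extension rate ≈ 33841.5 / 19299 = 1.754 mm per year.
Specimen B: 55250.3 mm / 1.754 mm per year = 31499.60 years ≈ 31500 annual layers.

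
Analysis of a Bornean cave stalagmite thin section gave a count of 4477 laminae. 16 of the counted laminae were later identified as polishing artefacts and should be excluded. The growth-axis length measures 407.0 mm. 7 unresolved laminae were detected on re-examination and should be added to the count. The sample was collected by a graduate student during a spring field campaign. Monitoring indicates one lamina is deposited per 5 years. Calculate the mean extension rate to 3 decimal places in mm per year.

0.018 mm per year

Correcting the raw count gives 4477 − 16 + 7 = 4468 true laminae.
At 5 years per lamina, 4468 × 5 = 22340 years.
Extension rate ≈ 407.0 / 22340 = 0.018 mm per year.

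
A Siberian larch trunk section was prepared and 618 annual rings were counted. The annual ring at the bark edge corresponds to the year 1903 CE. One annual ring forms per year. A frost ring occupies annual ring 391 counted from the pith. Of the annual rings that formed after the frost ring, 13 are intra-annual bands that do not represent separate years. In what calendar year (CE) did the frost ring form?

1689 CE

The frost ring sits at annual ring 391 from the pith, so 618 − 391 = 227 annual rings formed after it.
Removing the 13 false annual rings leaves 227 − 13 = 214 true annual rings beyond the frost ring.
The annual ring at the bark edge is 1903 CE, so the frost ring dates to 1903 − 214 = 1689 CE.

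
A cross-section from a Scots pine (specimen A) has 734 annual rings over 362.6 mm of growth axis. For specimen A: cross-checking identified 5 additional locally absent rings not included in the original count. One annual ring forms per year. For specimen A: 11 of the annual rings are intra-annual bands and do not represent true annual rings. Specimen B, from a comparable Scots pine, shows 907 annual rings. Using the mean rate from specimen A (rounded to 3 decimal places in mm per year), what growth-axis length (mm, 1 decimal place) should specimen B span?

451.7 mm

Specimen A: true annual ring count = 734 − 11 + 5 = 728.
A: Mean rate = 362.6 mm / 728 years ≈ 0.498 mm/year.
For B, 0.498 mm/year × 907 years = 451.7 mm.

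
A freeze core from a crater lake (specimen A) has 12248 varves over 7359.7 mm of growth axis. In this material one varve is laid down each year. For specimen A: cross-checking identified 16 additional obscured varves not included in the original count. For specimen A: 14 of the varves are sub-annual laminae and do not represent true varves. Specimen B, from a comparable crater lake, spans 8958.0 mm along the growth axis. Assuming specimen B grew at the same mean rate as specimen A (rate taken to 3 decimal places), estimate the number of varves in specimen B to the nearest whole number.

Specimen A: after corrections the count is 12248 − 14 + 16 = 12250 varves.
A: Extension rate ≈ 7359.7 / 12250 = 0.601 mm/year.
B spans 8958.0 / 0.601 = 14905.16 years ≈ 14905 varves.

14905 varves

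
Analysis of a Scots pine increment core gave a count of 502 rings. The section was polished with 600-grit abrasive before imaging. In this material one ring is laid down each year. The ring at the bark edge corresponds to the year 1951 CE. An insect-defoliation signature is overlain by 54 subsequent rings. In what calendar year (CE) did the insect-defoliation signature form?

54 rings formed after the insect-defoliation signature.
1951 − 54 = 1897 CE.

1897 CE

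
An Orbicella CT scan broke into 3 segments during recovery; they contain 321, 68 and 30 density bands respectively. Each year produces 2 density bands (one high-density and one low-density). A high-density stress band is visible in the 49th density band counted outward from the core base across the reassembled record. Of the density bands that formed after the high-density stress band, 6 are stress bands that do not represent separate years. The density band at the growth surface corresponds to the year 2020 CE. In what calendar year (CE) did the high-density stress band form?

1838 CE

Total density bands = 321 + 68 + 30 = 419.
The high-density stress band sits at density band 49 from the core base, so 419 − 49 = 370 density bands formed after it.
370 − 6 false = 364 true density bands after the high-density stress band.
364 density bands at 2 per year is 364 / 2 = 182 years.
The density band at the growth surface is 2020 CE, so the high-density stress band dates to 2020 − 182 = 1838 CE.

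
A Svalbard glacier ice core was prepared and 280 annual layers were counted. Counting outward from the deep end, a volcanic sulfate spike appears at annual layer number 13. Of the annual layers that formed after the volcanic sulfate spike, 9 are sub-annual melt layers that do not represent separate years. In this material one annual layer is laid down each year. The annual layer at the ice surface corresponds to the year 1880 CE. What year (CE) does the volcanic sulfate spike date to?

1622 CE

The volcanic sulfate spike sits at annual layer 13 from the deep end, so 280 − 13 = 267 annual layers formed after it.
Excluding 9 false annual layers: 267 − 9 = 258.
1880 − 258 = 1622 CE.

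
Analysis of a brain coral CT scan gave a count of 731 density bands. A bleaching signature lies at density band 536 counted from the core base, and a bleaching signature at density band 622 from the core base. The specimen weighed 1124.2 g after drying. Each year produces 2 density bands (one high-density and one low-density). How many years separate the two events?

43 years

622 − 536 = 86 density bands lie between the two events.
Dividing by 2 density bands per year: 86 / 2 = 43 years.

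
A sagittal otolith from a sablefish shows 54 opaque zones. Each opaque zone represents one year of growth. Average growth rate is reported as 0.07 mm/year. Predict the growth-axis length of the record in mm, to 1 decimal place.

54 years of growth are recorded.
54 years at 0.07 mm/year gives 0.07 × 54 = 3.8 mm.

3.8 mm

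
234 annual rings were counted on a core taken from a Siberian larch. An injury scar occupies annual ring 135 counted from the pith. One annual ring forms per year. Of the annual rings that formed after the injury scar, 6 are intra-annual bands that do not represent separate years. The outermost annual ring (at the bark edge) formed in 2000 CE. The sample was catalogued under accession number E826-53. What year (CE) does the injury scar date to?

The injury scar sits at annual ring 135 from the pith, so 234 − 135 = 99 annual rings formed after it.
Excluding 6 false annual rings: 99 − 6 = 93.
2000 − 93 = 1907 CE.

1907 CE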